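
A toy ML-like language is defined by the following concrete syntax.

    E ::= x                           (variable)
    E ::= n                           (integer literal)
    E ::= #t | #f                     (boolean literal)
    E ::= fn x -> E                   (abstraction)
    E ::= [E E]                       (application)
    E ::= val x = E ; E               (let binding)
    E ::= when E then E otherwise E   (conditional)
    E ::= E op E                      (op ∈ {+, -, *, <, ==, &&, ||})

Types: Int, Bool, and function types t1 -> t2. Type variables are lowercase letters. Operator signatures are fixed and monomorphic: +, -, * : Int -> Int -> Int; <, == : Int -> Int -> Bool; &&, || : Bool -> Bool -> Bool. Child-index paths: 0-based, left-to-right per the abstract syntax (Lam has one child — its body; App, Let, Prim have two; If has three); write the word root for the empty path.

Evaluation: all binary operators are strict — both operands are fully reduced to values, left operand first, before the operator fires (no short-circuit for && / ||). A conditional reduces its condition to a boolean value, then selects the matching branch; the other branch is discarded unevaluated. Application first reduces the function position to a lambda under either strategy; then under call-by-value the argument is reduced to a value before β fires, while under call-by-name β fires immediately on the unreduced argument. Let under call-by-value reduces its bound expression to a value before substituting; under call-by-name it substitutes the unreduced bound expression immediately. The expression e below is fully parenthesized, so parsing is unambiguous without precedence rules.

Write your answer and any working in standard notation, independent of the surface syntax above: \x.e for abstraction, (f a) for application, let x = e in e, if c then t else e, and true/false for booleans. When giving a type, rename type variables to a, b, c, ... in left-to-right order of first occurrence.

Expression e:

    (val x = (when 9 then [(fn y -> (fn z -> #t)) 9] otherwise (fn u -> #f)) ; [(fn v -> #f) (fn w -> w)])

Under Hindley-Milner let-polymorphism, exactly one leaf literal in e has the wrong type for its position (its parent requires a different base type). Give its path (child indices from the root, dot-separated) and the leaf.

Trace:
  unify Int ~ Bool
  FAIL: mismatch Int ~ Bool

Answer: 0.0 : 9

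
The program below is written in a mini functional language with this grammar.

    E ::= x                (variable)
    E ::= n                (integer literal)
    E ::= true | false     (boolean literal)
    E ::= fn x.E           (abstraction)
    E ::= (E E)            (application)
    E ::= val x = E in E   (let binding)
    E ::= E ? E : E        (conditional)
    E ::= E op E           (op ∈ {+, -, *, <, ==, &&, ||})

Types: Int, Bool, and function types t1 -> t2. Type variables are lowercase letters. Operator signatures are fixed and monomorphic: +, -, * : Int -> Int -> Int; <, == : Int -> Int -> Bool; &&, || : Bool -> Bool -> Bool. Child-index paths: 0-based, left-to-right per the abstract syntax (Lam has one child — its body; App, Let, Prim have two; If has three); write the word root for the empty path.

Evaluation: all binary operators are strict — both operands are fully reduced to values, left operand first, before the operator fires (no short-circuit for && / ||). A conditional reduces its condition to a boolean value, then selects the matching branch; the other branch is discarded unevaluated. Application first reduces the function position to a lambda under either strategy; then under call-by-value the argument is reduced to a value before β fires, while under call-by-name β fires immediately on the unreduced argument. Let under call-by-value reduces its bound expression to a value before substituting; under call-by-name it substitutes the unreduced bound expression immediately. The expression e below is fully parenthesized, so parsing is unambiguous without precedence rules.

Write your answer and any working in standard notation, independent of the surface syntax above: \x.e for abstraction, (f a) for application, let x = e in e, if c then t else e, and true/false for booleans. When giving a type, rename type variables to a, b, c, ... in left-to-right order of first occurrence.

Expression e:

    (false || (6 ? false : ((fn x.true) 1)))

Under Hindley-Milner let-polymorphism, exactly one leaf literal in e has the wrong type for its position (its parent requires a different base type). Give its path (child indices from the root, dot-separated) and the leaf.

Answer: 1.0 : 6

Trace:
  unify Bool ~ Bool
  unify Int ~ Bool
  FAIL: mismatch Int ~ Bool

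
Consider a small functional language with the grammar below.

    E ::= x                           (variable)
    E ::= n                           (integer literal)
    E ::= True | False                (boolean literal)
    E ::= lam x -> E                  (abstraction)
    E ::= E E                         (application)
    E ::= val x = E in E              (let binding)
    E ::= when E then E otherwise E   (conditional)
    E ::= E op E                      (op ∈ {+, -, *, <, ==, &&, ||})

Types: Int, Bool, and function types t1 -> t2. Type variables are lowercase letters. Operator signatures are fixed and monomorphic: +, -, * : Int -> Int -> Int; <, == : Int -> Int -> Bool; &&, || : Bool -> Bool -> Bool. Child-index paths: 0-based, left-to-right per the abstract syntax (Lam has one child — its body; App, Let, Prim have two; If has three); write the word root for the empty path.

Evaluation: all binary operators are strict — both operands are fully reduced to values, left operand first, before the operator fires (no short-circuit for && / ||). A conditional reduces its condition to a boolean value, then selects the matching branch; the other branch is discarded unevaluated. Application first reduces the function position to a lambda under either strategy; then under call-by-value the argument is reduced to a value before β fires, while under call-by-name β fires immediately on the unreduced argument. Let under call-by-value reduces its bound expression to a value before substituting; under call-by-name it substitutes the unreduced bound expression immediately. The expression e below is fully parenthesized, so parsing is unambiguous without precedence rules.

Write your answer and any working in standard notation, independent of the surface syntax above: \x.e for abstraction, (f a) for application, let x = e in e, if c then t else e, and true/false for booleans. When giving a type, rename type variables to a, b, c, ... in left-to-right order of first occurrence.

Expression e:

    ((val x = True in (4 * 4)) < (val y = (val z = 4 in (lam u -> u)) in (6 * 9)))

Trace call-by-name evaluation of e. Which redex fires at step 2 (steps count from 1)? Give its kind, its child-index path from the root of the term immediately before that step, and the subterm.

Derivation:
step 0: ((let x = true in (4 * 4)) < (let y = (let z = 4 in (\u.u)) in (6 * 9)))
step 1: [let@0] ((4 * 4) < (let y = (let z = 4 in (\u.u)) in (6 * 9)))
step 2: [delta@0] (16 < (let y = (let z = 4 in (\u.u)) in (6 * 9)))

Answer: delta at 0 : (4 * 4)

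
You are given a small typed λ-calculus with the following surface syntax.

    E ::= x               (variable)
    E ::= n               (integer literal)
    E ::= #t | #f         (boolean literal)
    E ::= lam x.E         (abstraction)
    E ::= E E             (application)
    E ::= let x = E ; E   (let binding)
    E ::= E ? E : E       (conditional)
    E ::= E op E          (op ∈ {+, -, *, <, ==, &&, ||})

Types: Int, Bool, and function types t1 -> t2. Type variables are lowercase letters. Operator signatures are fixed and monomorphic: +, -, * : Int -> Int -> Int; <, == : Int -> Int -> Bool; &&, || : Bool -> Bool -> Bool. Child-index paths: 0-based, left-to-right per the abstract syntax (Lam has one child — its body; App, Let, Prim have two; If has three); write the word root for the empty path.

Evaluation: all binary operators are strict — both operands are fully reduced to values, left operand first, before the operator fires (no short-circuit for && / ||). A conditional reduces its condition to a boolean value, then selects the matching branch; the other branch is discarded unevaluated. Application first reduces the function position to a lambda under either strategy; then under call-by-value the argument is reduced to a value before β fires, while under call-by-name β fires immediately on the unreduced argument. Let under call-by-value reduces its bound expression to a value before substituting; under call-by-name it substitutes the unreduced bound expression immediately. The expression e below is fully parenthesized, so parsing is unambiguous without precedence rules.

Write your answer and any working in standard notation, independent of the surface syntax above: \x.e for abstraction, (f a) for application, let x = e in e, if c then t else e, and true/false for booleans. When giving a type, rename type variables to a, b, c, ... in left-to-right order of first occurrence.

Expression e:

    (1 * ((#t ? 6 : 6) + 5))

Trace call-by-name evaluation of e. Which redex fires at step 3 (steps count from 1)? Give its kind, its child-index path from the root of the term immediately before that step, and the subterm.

Trace:
step 0: (1 * ((if true then 6 else 6) + 5))
step 1: [if@1.0] (1 * (6 + 5))
step 2: [delta@1] (1 * 11)
step 3: [delta@root] 11

Answer: delta at root : (1 * 11)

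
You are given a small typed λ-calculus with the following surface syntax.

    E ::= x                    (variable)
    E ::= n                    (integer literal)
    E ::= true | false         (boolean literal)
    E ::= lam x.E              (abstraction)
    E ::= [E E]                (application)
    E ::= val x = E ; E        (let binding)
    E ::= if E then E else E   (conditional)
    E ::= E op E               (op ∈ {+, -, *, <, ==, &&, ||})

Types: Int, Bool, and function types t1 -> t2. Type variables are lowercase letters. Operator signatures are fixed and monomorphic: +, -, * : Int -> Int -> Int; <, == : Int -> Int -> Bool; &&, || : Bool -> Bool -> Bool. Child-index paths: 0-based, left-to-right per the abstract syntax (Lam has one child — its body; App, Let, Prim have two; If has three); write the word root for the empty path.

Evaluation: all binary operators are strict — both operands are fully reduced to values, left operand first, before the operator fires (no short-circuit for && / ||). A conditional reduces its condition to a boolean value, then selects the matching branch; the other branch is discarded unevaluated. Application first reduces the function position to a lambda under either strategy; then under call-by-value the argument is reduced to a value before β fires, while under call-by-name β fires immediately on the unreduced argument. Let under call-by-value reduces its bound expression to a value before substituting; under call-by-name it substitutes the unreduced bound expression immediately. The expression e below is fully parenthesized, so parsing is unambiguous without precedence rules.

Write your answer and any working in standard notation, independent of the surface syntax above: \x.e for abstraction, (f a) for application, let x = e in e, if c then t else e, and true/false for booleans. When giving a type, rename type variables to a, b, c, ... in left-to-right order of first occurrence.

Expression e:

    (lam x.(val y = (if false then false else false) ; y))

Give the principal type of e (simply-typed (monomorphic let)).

Working:
  unify Bool ~ Bool
  unify Bool ~ Bool
let y : Bool
y : Bool
\x._ : a -> Bool

Answer: a -> Bool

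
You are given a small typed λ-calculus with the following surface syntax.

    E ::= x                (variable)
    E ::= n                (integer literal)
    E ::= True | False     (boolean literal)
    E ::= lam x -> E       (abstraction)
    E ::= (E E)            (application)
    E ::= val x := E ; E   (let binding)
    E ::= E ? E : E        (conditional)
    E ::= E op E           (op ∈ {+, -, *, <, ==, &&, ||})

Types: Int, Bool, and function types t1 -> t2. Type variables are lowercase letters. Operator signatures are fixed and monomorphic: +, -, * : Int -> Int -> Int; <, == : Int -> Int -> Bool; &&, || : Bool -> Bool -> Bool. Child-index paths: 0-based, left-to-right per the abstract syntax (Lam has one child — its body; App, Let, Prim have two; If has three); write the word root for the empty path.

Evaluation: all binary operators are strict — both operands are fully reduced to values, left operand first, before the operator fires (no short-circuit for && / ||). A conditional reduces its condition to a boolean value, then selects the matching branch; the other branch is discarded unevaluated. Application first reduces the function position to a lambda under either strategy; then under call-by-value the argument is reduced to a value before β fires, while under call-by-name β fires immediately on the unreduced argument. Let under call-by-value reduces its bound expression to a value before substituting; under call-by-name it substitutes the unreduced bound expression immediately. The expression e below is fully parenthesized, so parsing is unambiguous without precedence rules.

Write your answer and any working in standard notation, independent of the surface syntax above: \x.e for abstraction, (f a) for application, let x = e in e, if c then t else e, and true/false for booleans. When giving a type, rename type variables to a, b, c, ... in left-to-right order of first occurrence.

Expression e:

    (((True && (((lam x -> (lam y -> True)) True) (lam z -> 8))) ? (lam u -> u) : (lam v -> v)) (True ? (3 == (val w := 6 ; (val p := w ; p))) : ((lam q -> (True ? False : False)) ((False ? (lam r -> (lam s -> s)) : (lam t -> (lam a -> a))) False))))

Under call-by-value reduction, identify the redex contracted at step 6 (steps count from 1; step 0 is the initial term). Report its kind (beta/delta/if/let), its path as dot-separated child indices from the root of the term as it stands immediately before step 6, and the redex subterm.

Answer: let at 1.1 : (let w = 6 in (let p = w in p))

Working:
step 0: ((if (true && (((\x.(\y.true)) true) (\z.8))) then (\u.u) else (\v.v)) (if true then (3 == (let w = 6 in (let p = w in p))) else ((\q.(if true then false else false)) ((if false then (\r.(\s.s)) else (\t.(\a.a))) false))))
step 1: [beta@0.0.1.0] ((if (true && ((\y.true) (\z.8))) then (\u.u) else (\v.v)) (if true then (3 == (let w = 6 in (let p = w in p))) else ((\q.(if true then false else false)) ((if false then (\r.(\s.s)) else (\t.(\a.a))) false))))
step 2: [beta@0.0.1] ((if (true && true) then (\u.u) else (\v.v)) (if true then (3 == (let w = 6 in (let p = w in p))) else ((\q.(if true then false else false)) ((if false then (\r.(\s.s)) else (\t.(\a.a))) false))))
step 3: [delta@0.0] ((if true then (\u.u) else (\v.v)) (if true then (3 == (let w = 6 in (let p = w in p))) else ((\q.(if true then false else false)) ((if false then (\r.(\s.s)) else (\t.(\a.a))) false))))
step 4: [if@0] ((\u.u) (if true then (3 == (let w = 6 in (let p = w in p))) else ((\q.(if true then false else false)) ((if false then (\r.(\s.s)) else (\t.(\a.a))) false))))
step 5: [if@1] ((\u.u) (3 == (let w = 6 in (let p = w in p))))
step 6: [let@1.1] ((\u.u) (3 == (let p = 6 in p)))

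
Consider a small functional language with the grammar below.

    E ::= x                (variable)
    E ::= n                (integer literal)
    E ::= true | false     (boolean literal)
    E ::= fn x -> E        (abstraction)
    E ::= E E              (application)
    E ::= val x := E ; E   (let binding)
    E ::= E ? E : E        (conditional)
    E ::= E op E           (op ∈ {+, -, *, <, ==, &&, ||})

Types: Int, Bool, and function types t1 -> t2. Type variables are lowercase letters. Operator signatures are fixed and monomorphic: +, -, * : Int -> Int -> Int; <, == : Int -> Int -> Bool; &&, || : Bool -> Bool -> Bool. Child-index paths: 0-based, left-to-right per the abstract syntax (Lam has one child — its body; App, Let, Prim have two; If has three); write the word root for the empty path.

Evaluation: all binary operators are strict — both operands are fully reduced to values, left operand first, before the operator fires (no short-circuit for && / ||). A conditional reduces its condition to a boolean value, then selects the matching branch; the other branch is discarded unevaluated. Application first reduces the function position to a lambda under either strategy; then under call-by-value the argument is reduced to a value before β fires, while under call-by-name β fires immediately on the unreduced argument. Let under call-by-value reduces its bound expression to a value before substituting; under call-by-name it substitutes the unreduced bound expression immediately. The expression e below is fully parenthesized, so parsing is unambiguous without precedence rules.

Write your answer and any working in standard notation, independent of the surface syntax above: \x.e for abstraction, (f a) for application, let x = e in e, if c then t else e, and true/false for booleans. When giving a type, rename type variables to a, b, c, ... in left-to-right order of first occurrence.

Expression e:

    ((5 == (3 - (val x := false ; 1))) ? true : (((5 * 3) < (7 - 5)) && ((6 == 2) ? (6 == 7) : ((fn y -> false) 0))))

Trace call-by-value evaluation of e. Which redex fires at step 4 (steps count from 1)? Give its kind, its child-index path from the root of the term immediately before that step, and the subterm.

Answer: if at root : (if false then true else (((5 * 3) < (7 - 5)) && (if (6 == 2) then (6 == 7) else ((\y.false) 0))))

Derivation:
step 0: (if (5 == (3 - (let x = false in 1))) then true else (((5 * 3) < (7 - 5)) && (if (6 == 2) then (6 == 7) else ((\y.false) 0))))
step 1: [let@0.1.1] (if (5 == (3 - 1)) then true else (((5 * 3) < (7 - 5)) && (if (6 == 2) then (6 == 7) else ((\y.false) 0))))
step 2: [delta@0.1] (if (5 == 2) then true else (((5 * 3) < (7 - 5)) && (if (6 == 2) then (6 == 7) else ((\y.false) 0))))
step 3: [delta@0] (if false then true else (((5 * 3) < (7 - 5)) && (if (6 == 2) then (6 == 7) else ((\y.false) 0))))
step 4: [if@root] (((5 * 3) < (7 - 5)) && (if (6 == 2) then (6 == 7) else ((\y.false) 0)))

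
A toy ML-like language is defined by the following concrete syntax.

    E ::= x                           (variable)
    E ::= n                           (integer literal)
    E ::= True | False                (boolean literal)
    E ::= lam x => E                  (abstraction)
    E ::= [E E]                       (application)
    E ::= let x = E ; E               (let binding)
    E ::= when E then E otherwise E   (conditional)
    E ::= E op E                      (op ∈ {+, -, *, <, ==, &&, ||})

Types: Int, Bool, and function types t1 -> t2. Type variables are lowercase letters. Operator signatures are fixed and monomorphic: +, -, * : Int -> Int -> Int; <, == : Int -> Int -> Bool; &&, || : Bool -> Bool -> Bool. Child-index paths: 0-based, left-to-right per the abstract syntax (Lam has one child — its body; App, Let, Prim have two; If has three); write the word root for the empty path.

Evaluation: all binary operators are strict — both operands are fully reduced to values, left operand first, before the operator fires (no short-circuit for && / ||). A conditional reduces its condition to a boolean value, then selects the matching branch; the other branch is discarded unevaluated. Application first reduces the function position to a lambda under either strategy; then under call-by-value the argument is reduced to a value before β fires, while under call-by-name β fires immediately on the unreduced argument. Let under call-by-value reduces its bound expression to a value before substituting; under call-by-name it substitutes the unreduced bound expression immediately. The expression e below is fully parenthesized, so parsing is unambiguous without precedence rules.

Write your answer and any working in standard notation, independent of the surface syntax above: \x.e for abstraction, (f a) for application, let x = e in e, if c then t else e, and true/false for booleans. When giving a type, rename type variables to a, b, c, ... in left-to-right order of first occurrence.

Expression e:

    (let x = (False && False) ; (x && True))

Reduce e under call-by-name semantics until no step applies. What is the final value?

Answer: false

Trace:
step 0: (let x = (false && false) in (x && true))
step 1: [let@root] ((false && false) && true)
step 2: [delta@0] (false && true)
step 3: [delta@root] false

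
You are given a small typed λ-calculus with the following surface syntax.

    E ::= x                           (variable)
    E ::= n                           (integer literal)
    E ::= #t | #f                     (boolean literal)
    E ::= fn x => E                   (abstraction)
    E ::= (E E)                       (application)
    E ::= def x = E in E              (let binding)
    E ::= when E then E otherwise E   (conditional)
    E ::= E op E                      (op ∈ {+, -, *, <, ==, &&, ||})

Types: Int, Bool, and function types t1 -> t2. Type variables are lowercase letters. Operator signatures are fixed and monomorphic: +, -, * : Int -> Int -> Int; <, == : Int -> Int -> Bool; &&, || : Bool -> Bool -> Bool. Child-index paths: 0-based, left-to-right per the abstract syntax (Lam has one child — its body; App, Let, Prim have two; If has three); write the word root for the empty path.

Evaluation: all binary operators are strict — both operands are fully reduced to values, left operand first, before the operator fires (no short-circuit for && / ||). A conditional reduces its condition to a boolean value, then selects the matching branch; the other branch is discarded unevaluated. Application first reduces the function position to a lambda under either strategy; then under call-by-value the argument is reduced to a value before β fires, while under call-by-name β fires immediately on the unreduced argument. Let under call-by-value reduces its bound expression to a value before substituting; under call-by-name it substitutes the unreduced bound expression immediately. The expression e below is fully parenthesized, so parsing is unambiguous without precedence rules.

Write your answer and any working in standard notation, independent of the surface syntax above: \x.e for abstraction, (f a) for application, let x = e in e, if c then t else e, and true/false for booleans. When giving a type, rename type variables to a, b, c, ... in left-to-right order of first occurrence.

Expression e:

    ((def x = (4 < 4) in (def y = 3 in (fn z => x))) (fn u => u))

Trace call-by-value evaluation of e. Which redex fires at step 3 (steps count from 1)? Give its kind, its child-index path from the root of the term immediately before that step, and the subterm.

Answer: let at 0 : (let y = 3 in (\z.false))

Working:
step 0: ((let x = (4 < 4) in (let y = 3 in (\z.x))) (\u.u))
step 1: [delta@0.0] ((let x = false in (let y = 3 in (\z.x))) (\u.u))
step 2: [let@0] ((let y = 3 in (\z.false)) (\u.u))
step 3: [let@0] ((\z.false) (\u.u))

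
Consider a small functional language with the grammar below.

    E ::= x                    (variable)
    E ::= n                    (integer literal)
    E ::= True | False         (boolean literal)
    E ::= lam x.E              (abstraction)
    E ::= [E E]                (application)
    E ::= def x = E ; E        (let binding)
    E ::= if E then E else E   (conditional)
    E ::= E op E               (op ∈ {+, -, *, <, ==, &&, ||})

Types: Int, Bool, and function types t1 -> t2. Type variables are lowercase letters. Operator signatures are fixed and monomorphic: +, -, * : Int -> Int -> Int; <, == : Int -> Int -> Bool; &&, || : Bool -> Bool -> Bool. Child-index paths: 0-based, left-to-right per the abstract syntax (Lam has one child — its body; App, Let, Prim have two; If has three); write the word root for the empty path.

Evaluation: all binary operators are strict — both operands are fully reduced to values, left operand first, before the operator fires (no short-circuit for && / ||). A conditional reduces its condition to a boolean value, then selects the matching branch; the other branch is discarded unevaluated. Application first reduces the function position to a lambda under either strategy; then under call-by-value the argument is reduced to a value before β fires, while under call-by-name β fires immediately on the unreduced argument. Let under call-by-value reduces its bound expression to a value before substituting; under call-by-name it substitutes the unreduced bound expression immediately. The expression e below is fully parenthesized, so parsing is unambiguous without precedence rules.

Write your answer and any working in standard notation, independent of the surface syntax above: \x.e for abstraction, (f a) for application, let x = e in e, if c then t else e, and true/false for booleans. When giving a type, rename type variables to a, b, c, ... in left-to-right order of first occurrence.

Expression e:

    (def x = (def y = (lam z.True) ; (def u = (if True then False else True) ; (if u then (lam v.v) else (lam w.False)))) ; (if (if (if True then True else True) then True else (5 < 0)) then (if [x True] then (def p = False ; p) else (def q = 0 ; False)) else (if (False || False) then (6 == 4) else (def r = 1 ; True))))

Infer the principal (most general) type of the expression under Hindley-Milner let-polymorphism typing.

Derivation:
\z._ : a -> Bool
let y : forall. a -> Bool
  unify Bool ~ Bool
  unify Bool ~ Bool
let u : Bool
u : Bool
  unify Bool ~ Bool
v : b
\v._ : b -> b
\w._ : c -> Bool
  unify b -> b ~ c -> Bool
  unify b ~ c
  unify c ~ Bool
let x : Bool -> Bool
  unify Bool ~ Bool
  unify Bool ~ Bool
  unify Bool ~ Bool
  unify Int ~ Int
  unify Int ~ Int
  unify Bool ~ Bool
  unify Bool ~ Bool
x : Bool -> Bool
  unify Bool -> Bool ~ Bool -> d
  unify Bool ~ Bool
  unify Bool ~ d
_ _ : Bool
  unify Bool ~ Bool
let p : Bool
p : Bool
let q : Int
  unify Bool ~ Bool
  unify Bool ~ Bool
  unify Bool ~ Bool
  unify Bool ~ Bool
  unify Int ~ Int
  unify Int ~ Int
let r : Int
  unify Bool ~ Bool
  unify Bool ~ Bool

Answer: Bool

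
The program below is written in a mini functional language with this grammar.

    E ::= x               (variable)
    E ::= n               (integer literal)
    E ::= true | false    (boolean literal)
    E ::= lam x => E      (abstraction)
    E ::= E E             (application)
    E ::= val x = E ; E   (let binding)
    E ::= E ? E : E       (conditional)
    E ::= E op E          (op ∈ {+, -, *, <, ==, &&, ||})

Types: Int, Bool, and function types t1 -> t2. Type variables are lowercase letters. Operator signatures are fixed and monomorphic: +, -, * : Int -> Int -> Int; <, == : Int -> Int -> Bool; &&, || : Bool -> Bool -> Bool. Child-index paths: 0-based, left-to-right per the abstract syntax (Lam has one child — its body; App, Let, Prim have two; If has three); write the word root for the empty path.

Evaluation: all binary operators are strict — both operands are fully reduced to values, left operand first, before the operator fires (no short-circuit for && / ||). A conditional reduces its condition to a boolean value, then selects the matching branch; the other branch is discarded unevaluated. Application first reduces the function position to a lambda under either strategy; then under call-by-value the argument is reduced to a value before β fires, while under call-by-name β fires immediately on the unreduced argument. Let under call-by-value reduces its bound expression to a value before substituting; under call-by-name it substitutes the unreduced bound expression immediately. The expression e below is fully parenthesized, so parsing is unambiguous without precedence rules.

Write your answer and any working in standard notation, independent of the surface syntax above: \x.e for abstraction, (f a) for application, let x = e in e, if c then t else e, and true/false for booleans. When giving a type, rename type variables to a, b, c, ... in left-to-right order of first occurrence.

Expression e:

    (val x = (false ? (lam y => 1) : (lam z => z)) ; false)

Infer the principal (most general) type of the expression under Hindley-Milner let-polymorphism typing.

Derivation:
  unify Bool ~ Bool
\y._ : a -> Int
z : b
\z._ : b -> b
  unify a -> Int ~ b -> b
  unify a ~ b
  unify Int ~ b
let x : Int -> Int

Answer: Bool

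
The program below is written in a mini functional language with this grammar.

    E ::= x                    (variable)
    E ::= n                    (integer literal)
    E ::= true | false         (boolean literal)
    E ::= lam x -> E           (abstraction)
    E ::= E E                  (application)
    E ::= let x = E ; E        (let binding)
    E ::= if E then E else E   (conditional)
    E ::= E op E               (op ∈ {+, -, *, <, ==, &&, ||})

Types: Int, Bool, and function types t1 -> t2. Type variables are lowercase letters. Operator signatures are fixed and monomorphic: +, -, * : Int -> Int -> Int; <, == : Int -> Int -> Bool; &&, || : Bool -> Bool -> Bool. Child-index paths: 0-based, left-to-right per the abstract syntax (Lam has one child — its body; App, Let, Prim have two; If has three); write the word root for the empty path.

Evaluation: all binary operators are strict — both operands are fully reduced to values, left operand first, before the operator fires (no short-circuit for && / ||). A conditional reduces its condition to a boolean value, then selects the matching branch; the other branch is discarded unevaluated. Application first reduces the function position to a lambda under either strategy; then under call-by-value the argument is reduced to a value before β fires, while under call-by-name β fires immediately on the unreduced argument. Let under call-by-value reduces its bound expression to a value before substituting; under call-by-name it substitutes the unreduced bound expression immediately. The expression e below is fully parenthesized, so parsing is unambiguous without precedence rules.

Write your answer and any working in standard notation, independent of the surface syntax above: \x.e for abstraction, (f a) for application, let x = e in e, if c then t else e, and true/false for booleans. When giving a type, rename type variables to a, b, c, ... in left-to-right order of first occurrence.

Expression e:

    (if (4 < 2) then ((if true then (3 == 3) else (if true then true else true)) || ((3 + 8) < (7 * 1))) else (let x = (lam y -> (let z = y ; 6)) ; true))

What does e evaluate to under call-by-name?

Answer: true

Trace:
step 0: (if (4 < 2) then ((if true then (3 == 3) else (if true then true else true)) || ((3 + 8) < (7 * 1))) else (let x = (\y.(let z = y in 6)) in true))
step 1: [delta@0] (if false then ((if true then (3 == 3) else (if true then true else true)) || ((3 + 8) < (7 * 1))) else (let x = (\y.(let z = y in 6)) in true))
step 2: [if@root] (let x = (\y.(let z = y in 6)) in true)
step 3: [let@root] true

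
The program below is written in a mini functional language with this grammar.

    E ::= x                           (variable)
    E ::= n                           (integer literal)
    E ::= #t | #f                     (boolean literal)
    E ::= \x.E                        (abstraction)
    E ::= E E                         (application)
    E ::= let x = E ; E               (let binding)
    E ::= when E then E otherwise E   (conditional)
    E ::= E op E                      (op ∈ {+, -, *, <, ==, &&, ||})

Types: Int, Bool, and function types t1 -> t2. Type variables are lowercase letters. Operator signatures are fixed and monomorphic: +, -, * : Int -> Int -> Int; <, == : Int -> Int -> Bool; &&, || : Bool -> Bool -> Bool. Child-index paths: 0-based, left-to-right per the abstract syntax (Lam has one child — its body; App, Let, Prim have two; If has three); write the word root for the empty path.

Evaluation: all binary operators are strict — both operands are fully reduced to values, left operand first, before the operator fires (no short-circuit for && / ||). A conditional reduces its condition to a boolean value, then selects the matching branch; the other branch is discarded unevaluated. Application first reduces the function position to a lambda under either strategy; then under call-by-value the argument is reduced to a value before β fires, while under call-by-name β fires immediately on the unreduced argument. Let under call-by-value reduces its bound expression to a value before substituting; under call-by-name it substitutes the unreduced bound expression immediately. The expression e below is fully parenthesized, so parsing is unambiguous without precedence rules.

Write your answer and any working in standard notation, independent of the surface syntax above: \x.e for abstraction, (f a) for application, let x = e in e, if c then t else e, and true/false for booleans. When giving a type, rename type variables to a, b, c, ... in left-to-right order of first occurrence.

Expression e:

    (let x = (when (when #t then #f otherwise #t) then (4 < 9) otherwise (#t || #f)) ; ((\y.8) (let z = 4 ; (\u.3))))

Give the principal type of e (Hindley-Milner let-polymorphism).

Answer: Int

Working:
  unify Bool ~ Bool
  unify Bool ~ Bool
  unify Bool ~ Bool
  unify Int ~ Int
  unify Int ~ Int
  unify Bool ~ Bool
  unify Bool ~ Bool
  unify Bool ~ Bool
let x : Bool
\y._ : a -> Int
let z : Int
\u._ : b -> Int
  unify a -> Int ~ (b -> Int) -> c
  unify a ~ b -> Int
  unify Int ~ c
_ _ : Int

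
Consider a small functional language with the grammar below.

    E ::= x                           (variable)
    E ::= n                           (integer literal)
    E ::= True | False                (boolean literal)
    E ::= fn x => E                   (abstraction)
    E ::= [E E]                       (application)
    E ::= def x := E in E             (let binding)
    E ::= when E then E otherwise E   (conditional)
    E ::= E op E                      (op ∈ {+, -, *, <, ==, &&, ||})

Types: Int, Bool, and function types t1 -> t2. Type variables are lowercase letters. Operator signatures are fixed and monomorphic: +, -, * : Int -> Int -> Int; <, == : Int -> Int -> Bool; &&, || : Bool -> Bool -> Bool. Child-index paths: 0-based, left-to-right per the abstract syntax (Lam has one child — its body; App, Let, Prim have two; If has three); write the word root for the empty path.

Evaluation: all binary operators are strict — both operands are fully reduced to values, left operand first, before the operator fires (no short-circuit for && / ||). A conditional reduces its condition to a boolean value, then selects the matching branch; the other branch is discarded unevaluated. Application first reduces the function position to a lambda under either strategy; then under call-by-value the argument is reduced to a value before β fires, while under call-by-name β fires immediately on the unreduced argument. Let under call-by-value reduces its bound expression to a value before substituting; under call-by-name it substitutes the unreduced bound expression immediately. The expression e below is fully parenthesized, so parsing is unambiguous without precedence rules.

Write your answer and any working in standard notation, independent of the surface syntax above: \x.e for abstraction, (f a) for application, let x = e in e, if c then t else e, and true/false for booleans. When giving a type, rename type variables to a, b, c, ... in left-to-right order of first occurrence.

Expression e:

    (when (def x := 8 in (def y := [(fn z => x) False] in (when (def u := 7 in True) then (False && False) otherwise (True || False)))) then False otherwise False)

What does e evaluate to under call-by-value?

Answer: false

Trace:
step 0: (if (let x = 8 in (let y = ((\z.x) false) in (if (let u = 7 in true) then (false && false) else (true || false)))) then false else false)
step 1: [let@0] (if (let y = ((\z.8) false) in (if (let u = 7 in true) then (false && false) else (true || false))) then false else false)
step 2: [beta@0.0] (if (let y = 8 in (if (let u = 7 in true) then (false && false) else (true || false))) then false else false)
step 3: [let@0] (if (if (let u = 7 in true) then (false && false) else (true || false)) then false else false)
step 4: [let@0.0] (if (if true then (false && false) else (true || false)) then false else false)
step 5: [if@0] (if (false && false) then false else false)
step 6: [delta@0] (if false then false else false)
step 7: [if@root] false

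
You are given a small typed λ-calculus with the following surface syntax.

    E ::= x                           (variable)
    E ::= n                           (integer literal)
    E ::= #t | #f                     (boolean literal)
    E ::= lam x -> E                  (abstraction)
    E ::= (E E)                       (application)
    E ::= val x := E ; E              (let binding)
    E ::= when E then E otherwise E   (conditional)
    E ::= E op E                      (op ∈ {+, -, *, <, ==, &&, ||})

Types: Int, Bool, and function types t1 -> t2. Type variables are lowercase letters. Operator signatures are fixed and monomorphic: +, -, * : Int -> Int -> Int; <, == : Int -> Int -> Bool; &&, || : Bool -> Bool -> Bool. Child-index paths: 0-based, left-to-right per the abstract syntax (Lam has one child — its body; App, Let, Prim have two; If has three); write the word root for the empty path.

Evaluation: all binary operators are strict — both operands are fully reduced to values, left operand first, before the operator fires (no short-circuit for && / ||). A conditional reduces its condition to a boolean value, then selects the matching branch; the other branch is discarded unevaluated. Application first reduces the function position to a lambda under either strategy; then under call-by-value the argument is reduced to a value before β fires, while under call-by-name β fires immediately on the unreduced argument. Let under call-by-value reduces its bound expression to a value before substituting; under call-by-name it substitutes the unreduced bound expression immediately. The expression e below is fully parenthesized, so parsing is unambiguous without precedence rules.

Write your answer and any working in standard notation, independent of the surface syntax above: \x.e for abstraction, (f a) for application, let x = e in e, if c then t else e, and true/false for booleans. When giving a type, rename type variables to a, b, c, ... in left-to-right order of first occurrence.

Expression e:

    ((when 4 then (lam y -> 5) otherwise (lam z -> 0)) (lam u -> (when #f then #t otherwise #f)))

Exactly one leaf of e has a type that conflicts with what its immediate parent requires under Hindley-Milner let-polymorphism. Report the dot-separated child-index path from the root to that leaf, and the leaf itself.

Answer: 0.0 : 4

Derivation:
  unify Int ~ Bool
  FAIL: mismatch Int ~ Bool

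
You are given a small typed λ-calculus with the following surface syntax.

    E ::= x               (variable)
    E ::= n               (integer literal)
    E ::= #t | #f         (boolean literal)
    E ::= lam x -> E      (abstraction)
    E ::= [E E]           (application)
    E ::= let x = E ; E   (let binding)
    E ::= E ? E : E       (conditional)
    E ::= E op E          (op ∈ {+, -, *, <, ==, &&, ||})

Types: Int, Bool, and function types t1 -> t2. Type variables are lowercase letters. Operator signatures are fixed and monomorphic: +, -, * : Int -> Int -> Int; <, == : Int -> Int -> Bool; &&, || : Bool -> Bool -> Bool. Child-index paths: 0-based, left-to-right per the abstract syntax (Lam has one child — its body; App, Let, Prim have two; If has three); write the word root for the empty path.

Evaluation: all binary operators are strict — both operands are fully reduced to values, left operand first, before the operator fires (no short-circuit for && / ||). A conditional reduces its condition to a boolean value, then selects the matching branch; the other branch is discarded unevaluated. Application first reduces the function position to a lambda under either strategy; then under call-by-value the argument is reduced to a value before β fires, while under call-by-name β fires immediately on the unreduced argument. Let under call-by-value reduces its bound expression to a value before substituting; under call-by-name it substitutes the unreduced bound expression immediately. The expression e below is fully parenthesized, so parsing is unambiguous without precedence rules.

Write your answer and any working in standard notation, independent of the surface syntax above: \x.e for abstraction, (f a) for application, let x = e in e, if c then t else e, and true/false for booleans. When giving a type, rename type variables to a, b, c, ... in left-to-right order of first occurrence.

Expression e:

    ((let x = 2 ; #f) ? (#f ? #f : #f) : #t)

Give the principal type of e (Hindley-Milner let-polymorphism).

Answer: Bool

Trace:
let x : Int
  unify Bool ~ Bool
  unify Bool ~ Bool
  unify Bool ~ Bool
  unify Bool ~ Bool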